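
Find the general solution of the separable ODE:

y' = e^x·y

Separating variables and integrating:
ln|y| = e^x + C

General solution: y = Ce^(e^x)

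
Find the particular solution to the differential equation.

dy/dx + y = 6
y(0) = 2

General solution: y = 6 + Ce^(-x)
Applying y(0) = 2: C = 2 - 6 = -4
Particular solution: y = 6 - 4e^(-x)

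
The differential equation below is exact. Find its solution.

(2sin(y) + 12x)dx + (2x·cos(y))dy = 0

Verify exactness: ∂M/∂y = ∂N/∂x ✓
Find F(x,y) such that ∂F/∂x = M, ∂F/∂y = N
Solution: 2x·sin(y) + 6x² = C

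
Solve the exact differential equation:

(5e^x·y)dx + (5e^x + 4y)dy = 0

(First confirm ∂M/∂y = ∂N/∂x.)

Verify exactness: ∂M/∂y = ∂N/∂x ✓
Find F(x,y) such that ∂F/∂x = M, ∂F/∂y = N
Solution: 5e^x·y + 2y² = C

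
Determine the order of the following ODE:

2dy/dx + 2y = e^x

The order is 1 (highest derivative is of order 1).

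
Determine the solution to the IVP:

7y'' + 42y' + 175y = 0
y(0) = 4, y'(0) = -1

General solution: y = e^(-3x)(C₁cos(4x) + C₂sin(4x))
Complex roots r = -3 ± 4i
Applying ICs: C₁ = 4, C₂ = 11/4
Particular solution: y = e^(-3x)(4cos(4x) + (11/4)sin(4x))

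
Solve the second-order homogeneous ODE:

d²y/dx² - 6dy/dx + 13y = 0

Characteristic equation: r² - 6r + 13 = 0
Roots: r = 3 ± 2i (complex conjugates)
General solution: y = e^(3x)(C₁cos(2x) + C₂sin(2x))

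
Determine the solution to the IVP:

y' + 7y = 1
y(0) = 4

General solution: y = 1/7 + Ce^(-7x)
Applying y(0) = 4: C = 4 - 1/7 = 27/7
Particular solution: y = 1/7 + (27/7)e^(-7x)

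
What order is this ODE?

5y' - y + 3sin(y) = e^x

The order is 1 (highest derivative is of order 1).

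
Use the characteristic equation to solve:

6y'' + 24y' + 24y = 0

Characteristic equation: 6r² + 24r + 24 = 0
Divide by 6: r² + 4r + 4 = 0
Factored: (r + 2)² = 0
Repeated root: r = -2
General solution: y = (C₁ + C₂x)e^(-2x)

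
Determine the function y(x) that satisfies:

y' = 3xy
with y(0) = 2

General solution: y = Ce^(3x²/2)
Applying IC y(0) = 2:
Particular solution: y = 2e^(3x²/2)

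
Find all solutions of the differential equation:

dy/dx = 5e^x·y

Separating variables and integrating:
ln|y| = 5e^x + C

General solution: y = Ce^(5e^x)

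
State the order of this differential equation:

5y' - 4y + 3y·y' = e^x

The order is 1 (highest derivative is of order 1).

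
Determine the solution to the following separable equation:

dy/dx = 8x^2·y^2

Separating variables and integrating:
-1/y = 8x^3/3 + C

General solution: y^-1 = (-8/3)x^3 + C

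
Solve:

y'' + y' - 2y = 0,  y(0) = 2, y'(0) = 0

General solution: y = C₁e^x + C₂e^(-2x)
Applying ICs: C₁ = 4/3, C₂ = 2/3
Particular solution: y = (4/3)e^x + (2/3)e^(-2x)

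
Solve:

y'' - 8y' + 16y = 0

Characteristic equation: r² - 8r + 16 = 0
Factored: (r - 4)² = 0
Repeated root: r = 4
General solution: y = (C₁ + C₂x)e^(4x)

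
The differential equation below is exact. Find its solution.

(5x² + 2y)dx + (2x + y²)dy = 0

Verify exactness: ∂M/∂y = ∂N/∂x ✓
Find F(x,y) such that ∂F/∂x = M, ∂F/∂y = N
Solution: 5x³/3 + 2xy + y³/3 = C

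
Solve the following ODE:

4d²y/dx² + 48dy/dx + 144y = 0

Characteristic equation: 4r² + 48r + 144 = 0
Divide by 4: r² + 12r + 36 = 0
Factored: (r + 6)² = 0
Repeated root: r = -6
General solution: y = (C₁ + C₂x)e^(-6x)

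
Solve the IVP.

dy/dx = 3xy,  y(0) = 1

General solution: y = Ce^(3x²/2)
Applying IC y(0) = 1:
Particular solution: y = e^(3x²/2)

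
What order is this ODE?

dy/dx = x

The order is 1 (highest derivative is of order 1).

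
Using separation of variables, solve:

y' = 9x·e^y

Separating variables and integrating:
-e^(-y) = 9x²/2 + C

General solution: y = -ln(C - 9x²/2)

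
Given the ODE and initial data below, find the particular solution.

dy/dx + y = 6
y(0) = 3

General solution: y = 6 + Ce^(-x)
Applying y(0) = 3: C = 3 - 6 = -3
Particular solution: y = 6 - 3e^(-x)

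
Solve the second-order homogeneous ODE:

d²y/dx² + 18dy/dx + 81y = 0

Characteristic equation: r² + 18r + 81 = 0
Factored: (r + 9)² = 0
Repeated root: r = -9
General solution: y = (C₁ + C₂x)e^(-9x)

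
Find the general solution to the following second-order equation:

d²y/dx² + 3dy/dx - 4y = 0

Characteristic equation: r² + 3r - 4 = 0
Roots: r = 1, -4 (distinct real)
General solution: y = C₁e^x + C₂e^(-4x)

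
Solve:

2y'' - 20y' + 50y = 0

Characteristic equation: 2r² - 20r + 50 = 0
Divide by 2: r² - 10r + 25 = 0
Factored: (r - 5)² = 0
Repeated root: r = 5
General solution: y = (C₁ + C₂x)e^(5x)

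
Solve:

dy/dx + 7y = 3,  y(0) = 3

General solution: y = 3/7 + Ce^(-7x)
Applying y(0) = 3: C = 3 - 3/7 = 18/7
Particular solution: y = 3/7 + (18/7)e^(-7x)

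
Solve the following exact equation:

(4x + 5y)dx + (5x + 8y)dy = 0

Verify exactness: ∂M/∂y = ∂N/∂x ✓
Find F(x,y) such that ∂F/∂x = M, ∂F/∂y = N
Solution: 2x² + 5xy + 4y² = C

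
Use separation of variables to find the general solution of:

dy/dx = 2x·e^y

Separating variables and integrating:
-e^(-y) = x² + C

General solution: y = -ln(C - x²)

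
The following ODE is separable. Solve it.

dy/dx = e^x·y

Separating variables and integrating:
ln|y| = e^x + C

General solution: y = Ce^(e^x)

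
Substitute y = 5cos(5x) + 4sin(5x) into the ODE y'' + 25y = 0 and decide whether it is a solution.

Verification:
y'' = -125cos(5x) - 100sin(5x)
y'' + 25y = 0 ✓

Yes, it is a solution.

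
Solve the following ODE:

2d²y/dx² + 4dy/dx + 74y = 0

Characteristic equation: 2r² + 4r + 74 = 0
Divide by 2: r² + 2r + 37 = 0
Roots: r = -1 ± 6i (complex conjugates)
General solution: y = e^(-x)(C₁cos(6x) + C₂sin(6x))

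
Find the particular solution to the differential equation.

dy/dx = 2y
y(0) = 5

General solution: y = Ce^(2x)
Applying IC y(0) = 5:
Particular solution: y = 5e^(2x)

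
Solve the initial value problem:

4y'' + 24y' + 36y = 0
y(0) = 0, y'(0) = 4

General solution: y = (C₁ + C₂x)e^(-3x)
Repeated root r = -3
Applying ICs: C₁ = 0, C₂ = 4
Particular solution: y = 4xe^(-3x)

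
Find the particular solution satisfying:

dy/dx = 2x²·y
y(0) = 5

General solution: y = Ce^(2x³/3)
Applying IC y(0) = 5:
Particular solution: y = 5e^(2x³/3)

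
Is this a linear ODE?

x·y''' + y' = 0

Yes. Linear (y and its derivatives appear to the first power only, no products of y terms)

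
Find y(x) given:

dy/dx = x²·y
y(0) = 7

General solution: y = Ce^(x³/3)
Applying IC y(0) = 7:
Particular solution: y = 7e^(x³/3)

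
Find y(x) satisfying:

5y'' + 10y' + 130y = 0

Characteristic equation: 5r² + 10r + 130 = 0
Divide by 5: r² + 2r + 26 = 0
Roots: r = -1 ± 5i (complex conjugates)
General solution: y = e^(-x)(C₁cos(5x) + C₂sin(5x))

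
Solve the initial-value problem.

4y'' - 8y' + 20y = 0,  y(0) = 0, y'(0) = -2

General solution: y = e^x(C₁cos(2x) + C₂sin(2x))
Complex roots r = 1 ± 2i
Applying ICs: C₁ = 0, C₂ = -1
Particular solution: y = e^x(-sin(2x))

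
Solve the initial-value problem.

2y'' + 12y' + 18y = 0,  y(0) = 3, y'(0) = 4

General solution: y = (C₁ + C₂x)e^(-3x)
Repeated root r = -3
Applying ICs: C₁ = 3, C₂ = 13
Particular solution: y = (3 + 13x)e^(-3x)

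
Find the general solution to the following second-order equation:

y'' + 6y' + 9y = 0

Characteristic equation: r² + 6r + 9 = 0
Factored: (r + 3)² = 0
Repeated root: r = -3
General solution: y = (C₁ + C₂x)e^(-3x)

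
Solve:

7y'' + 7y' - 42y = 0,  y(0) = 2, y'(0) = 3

General solution: y = C₁e^(2x) + C₂e^(-3x)
Applying ICs: C₁ = 9/5, C₂ = 1/5
Particular solution: y = (9/5)e^(2x) + (1/5)e^(-3x)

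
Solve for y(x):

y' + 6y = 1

Using integrating factor method:

General solution: y = 1/6 + Ce^(-6x)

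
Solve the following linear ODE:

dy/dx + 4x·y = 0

Using integrating factor method:

General solution: y = Ce^(-2x^2)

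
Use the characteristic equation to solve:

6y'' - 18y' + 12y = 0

Characteristic equation: 6r² - 18r + 12 = 0
Divide by 6: r² - 3r + 2 = 0
Roots: r = 2, 1 (distinct real)
General solution: y = C₁e^(2x) + C₂e^x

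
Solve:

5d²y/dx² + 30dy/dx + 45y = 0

Characteristic equation: 5r² + 30r + 45 = 0
Divide by 5: r² + 6r + 9 = 0
Factored: (r + 3)² = 0
Repeated root: r = -3
General solution: y = (C₁ + C₂x)e^(-3x)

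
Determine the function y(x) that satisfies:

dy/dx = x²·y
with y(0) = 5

General solution: y = Ce^(x³/3)
Applying IC y(0) = 5:
Particular solution: y = 5e^(x³/3)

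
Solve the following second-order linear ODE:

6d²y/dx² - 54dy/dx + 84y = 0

Characteristic equation: 6r² - 54r + 84 = 0
Divide by 6: r² - 9r + 14 = 0
Roots: r = 7, 2 (distinct real)
General solution: y = C₁e^(7x) + C₂e^(2x)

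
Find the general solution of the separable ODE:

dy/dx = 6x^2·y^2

Separating variables and integrating:
-1/y = 2x^3 + C

General solution: y^-1 = -2x^3 + C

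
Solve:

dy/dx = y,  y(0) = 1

General solution: y = Ce^x
Applying IC y(0) = 1:
Particular solution: y = e^x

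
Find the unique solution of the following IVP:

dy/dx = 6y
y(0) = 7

General solution: y = Ce^(6x)
Applying IC y(0) = 7:
Particular solution: y = 7e^(6x)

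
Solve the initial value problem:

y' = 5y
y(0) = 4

General solution: y = Ce^(5x)
Applying IC y(0) = 4:
Particular solution: y = 4e^(5x)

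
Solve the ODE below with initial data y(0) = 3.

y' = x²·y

General solution: y = Ce^(x³/3)
Applying IC y(0) = 3:
Particular solution: y = 3e^(x³/3)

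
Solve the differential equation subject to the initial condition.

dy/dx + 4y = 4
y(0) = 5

General solution: y = 1 + Ce^(-4x)
Applying y(0) = 5: C = 5 - 1 = 4
Particular solution: y = 1 + 4e^(-4x)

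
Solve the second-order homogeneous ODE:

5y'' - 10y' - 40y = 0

Characteristic equation: 5r² - 10r - 40 = 0
Divide by 5: r² - 2r - 8 = 0
Roots: r = 4, -2 (distinct real)
General solution: y = C₁e^(4x) + C₂e^(-2x)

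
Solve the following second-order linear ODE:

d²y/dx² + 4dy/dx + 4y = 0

Characteristic equation: r² + 4r + 4 = 0
Factored: (r + 2)² = 0
Repeated root: r = -2
General solution: y = (C₁ + C₂x)e^(-2x)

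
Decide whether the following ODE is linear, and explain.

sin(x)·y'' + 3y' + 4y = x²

Linear (y and its derivatives appear to the first power only, no products of y terms)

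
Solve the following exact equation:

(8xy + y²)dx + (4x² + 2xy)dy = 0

Verify exactness: ∂M/∂y = ∂N/∂x ✓
Find F(x,y) such that ∂F/∂x = M, ∂F/∂y = N
Solution: 4x²y + xy² = C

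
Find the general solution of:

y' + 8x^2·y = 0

Using integrating factor method:

General solution: y = Ce^(-8x^3/3)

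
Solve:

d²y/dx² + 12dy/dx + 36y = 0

Characteristic equation: r² + 12r + 36 = 0
Factored: (r + 6)² = 0
Repeated root: r = -6
General solution: y = (C₁ + C₂x)e^(-6x)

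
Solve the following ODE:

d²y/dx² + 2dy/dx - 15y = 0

Characteristic equation: r² + 2r - 15 = 0
Roots: r = 3, -5 (distinct real)
General solution: y = C₁e^(3x) + C₂e^(-5x)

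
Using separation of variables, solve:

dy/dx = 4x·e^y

Separating variables and integrating:
-e^(-y) = 2x² + C

General solution: y = -ln(C - 2x²)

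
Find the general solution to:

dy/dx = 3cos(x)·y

Separating variables and integrating:
ln|y| = 3sin(x) + C

General solution: y = Ce^(3sin(x))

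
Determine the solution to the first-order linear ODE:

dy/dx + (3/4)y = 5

Using integrating factor method:

General solution: y = 20/3 + Ce^(-3x/4)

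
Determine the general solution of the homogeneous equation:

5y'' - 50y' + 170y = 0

Characteristic equation: 5r² - 50r + 170 = 0
Divide by 5: r² - 10r + 34 = 0
Roots: r = 5 ± 3i (complex conjugates)
General solution: y = e^(5x)(C₁cos(3x) + C₂sin(3x))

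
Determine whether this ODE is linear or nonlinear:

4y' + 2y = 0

Linear (y and its derivatives appear to the first power only, no products of y terms)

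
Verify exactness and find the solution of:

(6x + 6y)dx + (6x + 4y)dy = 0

Verify exactness: ∂M/∂y = ∂N/∂x ✓
Find F(x,y) such that ∂F/∂x = M, ∂F/∂y = N
Solution: 3x² + 6xy + 2y² = C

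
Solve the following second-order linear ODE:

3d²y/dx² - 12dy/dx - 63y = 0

Characteristic equation: 3r² - 12r - 63 = 0
Divide by 3: r² - 4r - 21 = 0
Roots: r = 7, -3 (distinct real)
General solution: y = C₁e^(7x) + C₂e^(-3x)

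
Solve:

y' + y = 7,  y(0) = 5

General solution: y = 7 + Ce^(-x)
Applying y(0) = 5: C = 5 - 7 = -2
Particular solution: y = 7 - 2e^(-x)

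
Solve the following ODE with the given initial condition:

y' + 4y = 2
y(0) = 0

General solution: y = 1/2 + Ce^(-4x)
Applying y(0) = 0: C = 0 - 1/2 = -1/2
Particular solution: y = 1/2 - (1/2)e^(-4x)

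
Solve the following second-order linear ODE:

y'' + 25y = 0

Characteristic equation: r² + 25 = 0
Roots: r = ±5i (complex conjugates)
General solution: y = C₁cos(5x) + C₂sin(5x)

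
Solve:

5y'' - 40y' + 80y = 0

Characteristic equation: 5r² - 40r + 80 = 0
Divide by 5: r² - 8r + 16 = 0
Factored: (r - 4)² = 0
Repeated root: r = 4
General solution: y = (C₁ + C₂x)e^(4x)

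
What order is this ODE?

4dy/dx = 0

The order is 1 (highest derivative is of order 1).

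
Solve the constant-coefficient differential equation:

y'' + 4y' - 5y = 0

Characteristic equation: r² + 4r - 5 = 0
Roots: r = 1, -5 (distinct real)
General solution: y = C₁e^x + C₂e^(-5x)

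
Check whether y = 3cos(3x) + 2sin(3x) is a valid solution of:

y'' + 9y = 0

Verification:
y'' = -27cos(3x) - 18sin(3x)
y'' + 9y = 0 ✓

Yes, it is a solution.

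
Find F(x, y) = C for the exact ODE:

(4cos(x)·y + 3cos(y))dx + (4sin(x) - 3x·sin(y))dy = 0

Verify exactness: ∂M/∂y = ∂N/∂x ✓
Find F(x,y) such that ∂F/∂x = M, ∂F/∂y = N
Solution: 4sin(x)·y + 3x·cos(y) = C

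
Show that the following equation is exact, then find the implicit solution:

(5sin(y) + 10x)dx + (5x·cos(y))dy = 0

Verify exactness: ∂M/∂y = ∂N/∂x ✓
Find F(x,y) such that ∂F/∂x = M, ∂F/∂y = N
Solution: 5x·sin(y) + 5x² = C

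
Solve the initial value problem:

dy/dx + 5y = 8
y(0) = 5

General solution: y = 8/5 + Ce^(-5x)
Applying y(0) = 5: C = 5 - 8/5 = 17/5
Particular solution: y = 8/5 + (17/5)e^(-5x)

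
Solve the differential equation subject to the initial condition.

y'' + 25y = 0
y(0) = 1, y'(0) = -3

General solution: y = C₁cos(5x) + C₂sin(5x)
Complex roots r = ±5i
Applying ICs: C₁ = 1, C₂ = -3/5
Particular solution: y = cos(5x) - (3/5)sin(5x)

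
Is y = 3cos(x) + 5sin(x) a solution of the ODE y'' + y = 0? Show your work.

Verification:
y'' = -3cos(x) - 5sin(x)
y'' + y = 0 ✓

Yes, it is a solution.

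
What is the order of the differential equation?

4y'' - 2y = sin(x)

The order is 2 (highest derivative is of order 2).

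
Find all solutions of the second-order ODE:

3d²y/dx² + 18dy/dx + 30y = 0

Characteristic equation: 3r² + 18r + 30 = 0
Divide by 3: r² + 6r + 10 = 0
Roots: r = -3 ± i (complex conjugates)
General solution: y = e^(-3x)(C₁cos(x) + C₂sin(x))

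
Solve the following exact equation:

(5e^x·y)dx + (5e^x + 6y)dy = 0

Verify exactness: ∂M/∂y = ∂N/∂x ✓
Find F(x,y) such that ∂F/∂x = M, ∂F/∂y = N
Solution: 5e^x·y + 3y² = C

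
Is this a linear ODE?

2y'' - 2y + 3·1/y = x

No. Nonlinear (1/y term)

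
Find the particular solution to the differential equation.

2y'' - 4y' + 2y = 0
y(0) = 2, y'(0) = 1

General solution: y = (C₁ + C₂x)e^x
Repeated root r = 1
Applying ICs: C₁ = 2, C₂ = -1
Particular solution: y = (2 - x)e^x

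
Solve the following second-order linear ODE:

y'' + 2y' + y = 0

Characteristic equation: r² + 2r + 1 = 0
Factored: (r + 1)² = 0
Repeated root: r = -1
General solution: y = (C₁ + C₂x)e^(-x)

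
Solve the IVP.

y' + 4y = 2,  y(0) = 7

General solution: y = 1/2 + Ce^(-4x)
Applying y(0) = 7: C = 7 - 1/2 = 13/2
Particular solution: y = 1/2 + (13/2)e^(-4x)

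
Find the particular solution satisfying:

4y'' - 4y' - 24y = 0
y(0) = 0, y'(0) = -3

General solution: y = C₁e^(3x) + C₂e^(-2x)
Applying ICs: C₁ = -3/5, C₂ = 3/5
Particular solution: y = -(3/5)e^(3x) + (3/5)e^(-2x)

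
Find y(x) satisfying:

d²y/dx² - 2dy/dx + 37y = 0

Characteristic equation: r² - 2r + 37 = 0
Roots: r = 1 ± 6i (complex conjugates)
General solution: y = e^x(C₁cos(6x) + C₂sin(6x))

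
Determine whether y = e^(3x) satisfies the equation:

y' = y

Verification:
y = e^(3x)
y' = 3e^(3x)
But y = e^(3x)
y' ≠ y — the derivative does not match

No, it is not a solution.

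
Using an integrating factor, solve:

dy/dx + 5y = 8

Using integrating factor method:

General solution: y = 8/5 + Ce^(-5x)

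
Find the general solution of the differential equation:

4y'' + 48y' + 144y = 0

Characteristic equation: 4r² + 48r + 144 = 0
Divide by 4: r² + 12r + 36 = 0
Factored: (r + 6)² = 0
Repeated root: r = -6
General solution: y = (C₁ + C₂x)e^(-6x)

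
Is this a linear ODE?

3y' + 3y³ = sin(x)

No. Nonlinear (y³ term)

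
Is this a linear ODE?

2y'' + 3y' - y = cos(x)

Yes. Linear (y and its derivatives appear to the first power only, no products of y terms)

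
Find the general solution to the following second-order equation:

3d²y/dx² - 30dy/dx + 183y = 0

Characteristic equation: 3r² - 30r + 183 = 0
Divide by 3: r² - 10r + 61 = 0
Roots: r = 5 ± 6i (complex conjugates)
General solution: y = e^(5x)(C₁cos(6x) + C₂sin(6x))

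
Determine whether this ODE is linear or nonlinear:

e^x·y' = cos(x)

Linear (y and its derivatives appear to the first power only, no products of y terms)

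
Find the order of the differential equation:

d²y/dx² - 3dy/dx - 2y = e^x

The order is 2 (highest derivative is of order 2).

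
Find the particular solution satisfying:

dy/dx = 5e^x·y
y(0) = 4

General solution: y = Ce^(5e^x)
Applying IC y(0) = 4:
Particular solution: y = 4e^(5(e^x - 1))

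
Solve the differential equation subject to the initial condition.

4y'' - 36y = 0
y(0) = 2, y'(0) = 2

General solution: y = C₁e^(3x) + C₂e^(-3x)
Applying ICs: C₁ = 4/3, C₂ = 2/3
Particular solution: y = (4/3)e^(3x) + (2/3)e^(-3x)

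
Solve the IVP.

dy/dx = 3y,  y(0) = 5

General solution: y = Ce^(3x)
Applying IC y(0) = 5:
Particular solution: y = 5e^(3x)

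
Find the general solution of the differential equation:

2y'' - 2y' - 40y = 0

Characteristic equation: 2r² - 2r - 40 = 0
Divide by 2: r² - r - 20 = 0
Roots: r = 5, -4 (distinct real)
General solution: y = C₁e^(5x) + C₂e^(-4x)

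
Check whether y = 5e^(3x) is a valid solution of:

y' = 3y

Verification:
y = 5e^(3x)
y' = 15e^(3x)
3y = 15e^(3x)
y' = 3y ✓

Yes, it is a solution.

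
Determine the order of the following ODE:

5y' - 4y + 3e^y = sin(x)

The order is 1 (highest derivative is of order 1).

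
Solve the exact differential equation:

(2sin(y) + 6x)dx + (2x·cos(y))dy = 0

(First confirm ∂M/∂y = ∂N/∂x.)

Verify exactness: ∂M/∂y = ∂N/∂x ✓
Find F(x,y) such that ∂F/∂x = M, ∂F/∂y = N
Solution: 2x·sin(y) + 3x² = C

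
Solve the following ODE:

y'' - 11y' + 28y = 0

Characteristic equation: r² - 11r + 28 = 0
Roots: r = 7, 4 (distinct real)
General solution: y = C₁e^(7x) + C₂e^(4x)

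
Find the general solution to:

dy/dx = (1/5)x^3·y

Separating variables and integrating:
ln|y| = x^4/20 + C

General solution: y = Ce^(x^4/20)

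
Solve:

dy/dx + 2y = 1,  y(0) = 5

General solution: y = 1/2 + Ce^(-2x)
Applying y(0) = 5: C = 5 - 1/2 = 9/2
Particular solution: y = 1/2 + (9/2)e^(-2x)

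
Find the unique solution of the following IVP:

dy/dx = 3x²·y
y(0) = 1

General solution: y = Ce^(x³)
Applying IC y(0) = 1:
Particular solution: y = e^(x³)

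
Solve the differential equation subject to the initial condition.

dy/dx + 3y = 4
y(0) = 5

General solution: y = 4/3 + Ce^(-3x)
Applying y(0) = 5: C = 5 - 4/3 = 11/3
Particular solution: y = 4/3 + (11/3)e^(-3x)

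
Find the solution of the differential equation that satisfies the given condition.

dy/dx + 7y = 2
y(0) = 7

General solution: y = 2/7 + Ce^(-7x)
Applying y(0) = 7: C = 7 - 2/7 = 47/7
Particular solution: y = 2/7 + (47/7)e^(-7x)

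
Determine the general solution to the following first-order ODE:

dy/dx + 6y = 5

Using integrating factor method:

General solution: y = 5/6 + Ce^(-6x)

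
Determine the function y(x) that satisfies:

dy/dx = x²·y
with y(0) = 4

General solution: y = Ce^(x³/3)
Applying IC y(0) = 4:
Particular solution: y = 4e^(x³/3)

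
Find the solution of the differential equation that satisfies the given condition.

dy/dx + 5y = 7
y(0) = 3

General solution: y = 7/5 + Ce^(-5x)
Applying y(0) = 3: C = 3 - 7/5 = 8/5
Particular solution: y = 7/5 + (8/5)e^(-5x)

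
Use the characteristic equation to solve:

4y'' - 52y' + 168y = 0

Characteristic equation: 4r² - 52r + 168 = 0
Divide by 4: r² - 13r + 42 = 0
Roots: r = 7, 6 (distinct real)
General solution: y = C₁e^(7x) + C₂e^(6x)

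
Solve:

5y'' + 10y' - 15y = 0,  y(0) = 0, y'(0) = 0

General solution: y = C₁e^x + C₂e^(-3x)
Applying ICs: C₁ = 0, C₂ = 0
Particular solution: y = 0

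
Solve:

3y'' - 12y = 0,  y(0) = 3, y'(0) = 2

General solution: y = C₁e^(2x) + C₂e^(-2x)
Applying ICs: C₁ = 2, C₂ = 1
Particular solution: y = 2e^(2x) + e^(-2x)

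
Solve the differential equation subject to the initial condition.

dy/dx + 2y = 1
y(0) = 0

General solution: y = 1/2 + Ce^(-2x)
Applying y(0) = 0: C = 0 - 1/2 = -1/2
Particular solution: y = 1/2 - (1/2)e^(-2x)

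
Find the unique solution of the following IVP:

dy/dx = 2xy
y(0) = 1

General solution: y = Ce^(x²)
Applying IC y(0) = 1:
Particular solution: y = e^(x²)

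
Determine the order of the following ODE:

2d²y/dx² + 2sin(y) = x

The order is 2 (highest derivative is of order 2).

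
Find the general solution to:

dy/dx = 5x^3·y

Separating variables and integrating:
ln|y| = 5x^4/4 + C

General solution: y = Ce^(5x^4/4)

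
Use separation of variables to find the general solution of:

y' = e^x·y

Separating variables and integrating:
ln|y| = e^x + C

General solution: y = Ce^(e^x)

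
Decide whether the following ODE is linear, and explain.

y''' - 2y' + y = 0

Linear (y and its derivatives appear to the first power only, no products of y terms)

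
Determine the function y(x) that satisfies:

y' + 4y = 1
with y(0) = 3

General solution: y = 1/4 + Ce^(-4x)
Applying y(0) = 3: C = 3 - 1/4 = 11/4
Particular solution: y = 1/4 + (11/4)e^(-4x)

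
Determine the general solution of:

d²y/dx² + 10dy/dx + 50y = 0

Characteristic equation: r² + 10r + 50 = 0
Roots: r = -5 ± 5i (complex conjugates)
General solution: y = e^(-5x)(C₁cos(5x) + C₂sin(5x))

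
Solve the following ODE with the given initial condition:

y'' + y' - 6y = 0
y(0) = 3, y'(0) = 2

General solution: y = C₁e^(2x) + C₂e^(-3x)
Applying ICs: C₁ = 11/5, C₂ = 4/5
Particular solution: y = (11/5)e^(2x) + (4/5)e^(-3x)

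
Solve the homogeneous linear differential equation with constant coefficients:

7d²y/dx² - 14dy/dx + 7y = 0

Characteristic equation: 7r² - 14r + 7 = 0
Divide by 7: r² - 2r + 1 = 0
Factored: (r - 1)² = 0
Repeated root: r = 1
General solution: y = (C₁ + C₂x)e^x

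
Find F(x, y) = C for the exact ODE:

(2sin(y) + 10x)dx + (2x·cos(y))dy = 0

Verify exactness: ∂M/∂y = ∂N/∂x ✓
Find F(x,y) such that ∂F/∂x = M, ∂F/∂y = N
Solution: 2x·sin(y) + 5x² = C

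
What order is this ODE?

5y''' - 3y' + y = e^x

The order is 3 (highest derivative is of order 3).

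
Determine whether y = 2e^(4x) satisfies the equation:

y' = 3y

Verification:
y = 2e^(4x)
y' = 8e^(4x)
But 3y = 6e^(4x)
y' ≠ 3y — the derivative does not match

No, it is not a solution.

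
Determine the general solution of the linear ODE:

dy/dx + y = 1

Using integrating factor method:

General solution: y = 1 + Ce^(-x)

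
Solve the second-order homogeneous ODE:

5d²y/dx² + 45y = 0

Characteristic equation: 5r² + 45 = 0
Divide by 5: r² + 9 = 0
Roots: r = ±3i (complex conjugates)
General solution: y = C₁cos(3x) + C₂sin(3x)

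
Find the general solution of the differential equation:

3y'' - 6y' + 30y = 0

Characteristic equation: 3r² - 6r + 30 = 0
Divide by 3: r² - 2r + 10 = 0
Roots: r = 1 ± 3i (complex conjugates)
General solution: y = e^x(C₁cos(3x) + C₂sin(3x))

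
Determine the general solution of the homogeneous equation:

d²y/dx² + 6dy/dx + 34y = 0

Characteristic equation: r² + 6r + 34 = 0
Roots: r = -3 ± 5i (complex conjugates)
General solution: y = e^(-3x)(C₁cos(5x) + C₂sin(5x))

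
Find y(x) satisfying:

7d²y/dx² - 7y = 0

Characteristic equation: 7r² - 7 = 0
Divide by 7: r² - 1 = 0
Roots: r = 1, -1 (distinct real)
General solution: y = C₁e^x + C₂e^(-x)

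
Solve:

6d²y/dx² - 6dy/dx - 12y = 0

Characteristic equation: 6r² - 6r - 12 = 0
Divide by 6: r² - r - 2 = 0
Roots: r = 2, -1 (distinct real)
General solution: y = C₁e^(2x) + C₂e^(-x)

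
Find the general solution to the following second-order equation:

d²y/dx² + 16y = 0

Characteristic equation: r² + 16 = 0
Roots: r = ±4i (complex conjugates)
General solution: y = C₁cos(4x) + C₂sin(4x)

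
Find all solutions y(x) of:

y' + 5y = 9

Using integrating factor method:

General solution: y = 9/5 + Ce^(-5x)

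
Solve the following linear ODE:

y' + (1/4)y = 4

Using integrating factor method:

General solution: y = 16 + Ce^(-x/4)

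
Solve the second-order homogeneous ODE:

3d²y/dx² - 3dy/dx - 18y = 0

Characteristic equation: 3r² - 3r - 18 = 0
Divide by 3: r² - r - 6 = 0
Roots: r = 3, -2 (distinct real)
General solution: y = C₁e^(3x) + C₂e^(-2x)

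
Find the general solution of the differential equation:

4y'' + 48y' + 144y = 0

Characteristic equation: 4r² + 48r + 144 = 0
Divide by 4: r² + 12r + 36 = 0
Factored: (r + 6)² = 0
Repeated root: r = -6
General solution: y = (C₁ + C₂x)e^(-6x)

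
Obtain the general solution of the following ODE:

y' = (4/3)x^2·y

Separating variables and integrating:
ln|y| = 4x^3/9 + C

General solution: y = Ce^(4x^3/9)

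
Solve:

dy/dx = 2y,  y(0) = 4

General solution: y = Ce^(2x)
Applying IC y(0) = 4:
Particular solution: y = 4e^(2x)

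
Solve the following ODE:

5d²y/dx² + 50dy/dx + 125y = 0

Characteristic equation: 5r² + 50r + 125 = 0
Divide by 5: r² + 10r + 25 = 0
Factored: (r + 5)² = 0
Repeated root: r = -5
General solution: y = (C₁ + C₂x)e^(-5x)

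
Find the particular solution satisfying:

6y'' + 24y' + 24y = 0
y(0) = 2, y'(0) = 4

General solution: y = (C₁ + C₂x)e^(-2x)
Repeated root r = -2
Applying ICs: C₁ = 2, C₂ = 8
Particular solution: y = (2 + 8x)e^(-2x)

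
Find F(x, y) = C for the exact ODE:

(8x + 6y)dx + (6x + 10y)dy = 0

Verify exactness: ∂M/∂y = ∂N/∂x ✓
Find F(x,y) such that ∂F/∂x = M, ∂F/∂y = N
Solution: 4x² + 6xy + 5y² = C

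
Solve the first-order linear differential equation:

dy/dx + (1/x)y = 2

Using integrating factor method:

General solution: y = x + C/x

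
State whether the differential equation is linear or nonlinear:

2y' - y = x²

Linear (y and its derivatives appear to the first power only, no products of y terms)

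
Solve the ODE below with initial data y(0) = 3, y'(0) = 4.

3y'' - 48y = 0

General solution: y = C₁e^(4x) + C₂e^(-4x)
Applying ICs: C₁ = 2, C₂ = 1
Particular solution: y = 2e^(4x) + e^(-4x)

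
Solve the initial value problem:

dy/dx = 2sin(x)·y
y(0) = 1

General solution: y = Ce^(-2cos(x))
Applying IC y(0) = 1:
Particular solution: y = e^(2(1-cos(x)))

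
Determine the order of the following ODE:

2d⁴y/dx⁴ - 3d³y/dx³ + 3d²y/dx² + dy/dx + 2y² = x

The order is 4 (highest derivative is of order 4).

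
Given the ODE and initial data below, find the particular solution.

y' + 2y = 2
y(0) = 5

General solution: y = 1 + Ce^(-2x)
Applying y(0) = 5: C = 5 - 1 = 4
Particular solution: y = 1 + 4e^(-2x)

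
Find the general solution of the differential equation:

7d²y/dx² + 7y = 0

Characteristic equation: 7r² + 7 = 0
Divide by 7: r² + 1 = 0
Roots: r = ±i (complex conjugates)
General solution: y = C₁cos(x) + C₂sin(x)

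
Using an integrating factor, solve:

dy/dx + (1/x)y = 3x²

Using integrating factor method:

General solution: y = (3/4)x^3 + C/x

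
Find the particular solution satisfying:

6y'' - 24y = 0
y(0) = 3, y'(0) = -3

General solution: y = C₁e^(2x) + C₂e^(-2x)
Applying ICs: C₁ = 3/4, C₂ = 9/4
Particular solution: y = (3/4)e^(2x) + (9/4)e^(-2x)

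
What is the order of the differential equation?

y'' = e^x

The order is 2 (highest derivative is of order 2).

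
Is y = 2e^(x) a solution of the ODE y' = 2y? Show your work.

Verification:
y = 2e^(x)
y' = 2e^(x)
But 2y = 4e^(x)
y' ≠ 2y — the derivative does not match

No, it is not a solution.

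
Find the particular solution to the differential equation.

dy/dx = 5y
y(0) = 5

General solution: y = Ce^(5x)
Applying IC y(0) = 5:
Particular solution: y = 5e^(5x)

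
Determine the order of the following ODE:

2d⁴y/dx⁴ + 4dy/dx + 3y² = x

The order is 4 (highest derivative is of order 4).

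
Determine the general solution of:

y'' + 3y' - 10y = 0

Characteristic equation: r² + 3r - 10 = 0
Roots: r = 2, -5 (distinct real)
General solution: y = C₁e^(2x) + C₂e^(-5x)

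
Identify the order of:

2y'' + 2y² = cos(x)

The order is 2 (highest derivative is of order 2).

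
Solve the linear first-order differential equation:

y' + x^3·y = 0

Using integrating factor method:

General solution: y = Ce^(-x^4/4)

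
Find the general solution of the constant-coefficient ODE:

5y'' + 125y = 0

Characteristic equation: 5r² + 125 = 0
Divide by 5: r² + 25 = 0
Roots: r = ±5i (complex conjugates)
General solution: y = C₁cos(5x) + C₂sin(5x)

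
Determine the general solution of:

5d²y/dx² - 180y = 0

Characteristic equation: 5r² - 180 = 0
Divide by 5: r² - 36 = 0
Roots: r = 6, -6 (distinct real)
General solution: y = C₁e^(6x) + C₂e^(-6x)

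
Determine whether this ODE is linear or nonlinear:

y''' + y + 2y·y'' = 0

Nonlinear (y·y'' term)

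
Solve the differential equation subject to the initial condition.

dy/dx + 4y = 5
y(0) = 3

General solution: y = 5/4 + Ce^(-4x)
Applying y(0) = 3: C = 3 - 5/4 = 7/4
Particular solution: y = 5/4 + (7/4)e^(-4x)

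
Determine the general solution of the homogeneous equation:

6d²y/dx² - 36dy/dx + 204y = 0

Characteristic equation: 6r² - 36r + 204 = 0
Divide by 6: r² - 6r + 34 = 0
Roots: r = 3 ± 5i (complex conjugates)
General solution: y = e^(3x)(C₁cos(5x) + C₂sin(5x))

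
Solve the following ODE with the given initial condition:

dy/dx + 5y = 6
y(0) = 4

General solution: y = 6/5 + Ce^(-5x)
Applying y(0) = 4: C = 4 - 6/5 = 14/5
Particular solution: y = 6/5 + (14/5)e^(-5x)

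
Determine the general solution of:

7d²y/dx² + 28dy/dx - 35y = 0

Characteristic equation: 7r² + 28r - 35 = 0
Divide by 7: r² + 4r - 5 = 0
Roots: r = 1, -5 (distinct real)
General solution: y = C₁e^x + C₂e^(-5x)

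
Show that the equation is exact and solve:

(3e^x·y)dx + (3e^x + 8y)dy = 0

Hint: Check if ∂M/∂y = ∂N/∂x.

Verify exactness: ∂M/∂y = ∂N/∂x ✓
Find F(x,y) such that ∂F/∂x = M, ∂F/∂y = N
Solution: 3e^x·y + 4y² = C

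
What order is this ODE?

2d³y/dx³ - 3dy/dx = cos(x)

The order is 3 (highest derivative is of order 3).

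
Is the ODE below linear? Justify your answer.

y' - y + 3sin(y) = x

No. Nonlinear (sin(y) is nonlinear in y)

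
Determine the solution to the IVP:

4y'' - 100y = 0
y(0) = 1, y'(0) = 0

General solution: y = C₁e^(5x) + C₂e^(-5x)
Applying ICs: C₁ = 1/2, C₂ = 1/2
Particular solution: y = (1/2)e^(5x) + (1/2)e^(-5x)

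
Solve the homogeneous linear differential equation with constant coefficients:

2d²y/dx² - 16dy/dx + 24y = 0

Characteristic equation: 2r² - 16r + 24 = 0
Divide by 2: r² - 8r + 12 = 0
Roots: r = 2, 6 (distinct real)
General solution: y = C₁e^(2x) + C₂e^(6x)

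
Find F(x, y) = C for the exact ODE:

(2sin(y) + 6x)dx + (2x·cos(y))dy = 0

Verify exactness: ∂M/∂y = ∂N/∂x ✓
Find F(x,y) such that ∂F/∂x = M, ∂F/∂y = N
Solution: 2x·sin(y) + 3x² = C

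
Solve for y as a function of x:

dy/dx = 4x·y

Separating variables and integrating:
ln|y| = 2x^2 + C

General solution: y = Ce^(2x^2)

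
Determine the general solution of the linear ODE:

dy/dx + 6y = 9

Using integrating factor method:

General solution: y = 3/2 + Ce^(-6x)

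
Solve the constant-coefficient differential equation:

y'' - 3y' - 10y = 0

Characteristic equation: r² - 3r - 10 = 0
Roots: r = 5, -2 (distinct real)
General solution: y = C₁e^(5x) + C₂e^(-2x)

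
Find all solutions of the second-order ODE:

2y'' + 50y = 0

Characteristic equation: 2r² + 50 = 0
Divide by 2: r² + 25 = 0
Roots: r = ±5i (complex conjugates)
General solution: y = C₁cos(5x) + C₂sin(5x)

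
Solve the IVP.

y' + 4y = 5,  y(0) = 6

General solution: y = 5/4 + Ce^(-4x)
Applying y(0) = 6: C = 6 - 5/4 = 19/4
Particular solution: y = 5/4 + (19/4)e^(-4x)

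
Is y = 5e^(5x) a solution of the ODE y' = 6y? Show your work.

Verification:
y = 5e^(5x)
y' = 25e^(5x)
But 6y = 30e^(5x)
y' ≠ 6y — the derivative does not match

No, it is not a solution.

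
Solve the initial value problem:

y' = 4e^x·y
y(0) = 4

General solution: y = Ce^(4e^x)
Applying IC y(0) = 4:
Particular solution: y = 4e^(4(e^x - 1))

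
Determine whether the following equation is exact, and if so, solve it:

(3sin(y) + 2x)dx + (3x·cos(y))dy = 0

Verify exactness: ∂M/∂y = ∂N/∂x ✓
Find F(x,y) such that ∂F/∂x = M, ∂F/∂y = N
Solution: 3x·sin(y) + x² = C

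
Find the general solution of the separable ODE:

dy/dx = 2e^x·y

Separating variables and integrating:
ln|y| = 2e^x + C

General solution: y = Ce^(2e^x)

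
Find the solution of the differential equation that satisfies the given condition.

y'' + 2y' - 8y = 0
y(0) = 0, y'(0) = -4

General solution: y = C₁e^(2x) + C₂e^(-4x)
Applying ICs: C₁ = -2/3, C₂ = 2/3
Particular solution: y = -(2/3)e^(2x) + (2/3)e^(-4x)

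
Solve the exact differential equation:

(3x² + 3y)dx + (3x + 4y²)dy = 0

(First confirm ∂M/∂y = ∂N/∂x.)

Verify exactness: ∂M/∂y = ∂N/∂x ✓
Find F(x,y) such that ∂F/∂x = M, ∂F/∂y = N
Solution: x³ + 3xy + 4y³/3 = C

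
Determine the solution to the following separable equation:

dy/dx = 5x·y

Separating variables and integrating:
ln|y| = 5x^2/2 + C

General solution: y = Ce^(5x^2/2)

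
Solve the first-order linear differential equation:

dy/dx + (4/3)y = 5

Using integrating factor method:

General solution: y = 15/4 + Ce^(-4x/3)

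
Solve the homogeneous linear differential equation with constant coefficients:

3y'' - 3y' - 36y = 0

Characteristic equation: 3r² - 3r - 36 = 0
Divide by 3: r² - r - 12 = 0
Roots: r = 4, -3 (distinct real)
General solution: y = C₁e^(4x) + C₂e^(-3x)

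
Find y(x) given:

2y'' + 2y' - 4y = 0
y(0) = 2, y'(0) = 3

General solution: y = C₁e^x + C₂e^(-2x)
Applying ICs: C₁ = 7/3, C₂ = -1/3
Particular solution: y = (7/3)e^x - (1/3)e^(-2x)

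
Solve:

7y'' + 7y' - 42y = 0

Characteristic equation: 7r² + 7r - 42 = 0
Divide by 7: r² + r - 6 = 0
Roots: r = 2, -3 (distinct real)
General solution: y = C₁e^(2x) + C₂e^(-3x)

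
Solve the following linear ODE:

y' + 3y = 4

Using integrating factor method:

General solution: y = 4/3 + Ce^(-3x)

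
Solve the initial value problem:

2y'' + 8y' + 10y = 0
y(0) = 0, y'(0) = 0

General solution: y = e^(-2x)(C₁cos(x) + C₂sin(x))
Complex roots r = -2 ± i
Applying ICs: C₁ = 0, C₂ = 0
Particular solution: y = 0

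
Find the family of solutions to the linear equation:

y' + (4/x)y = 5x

Using integrating factor method:

General solution: y = (5/6)x^2 + Cx^(-4)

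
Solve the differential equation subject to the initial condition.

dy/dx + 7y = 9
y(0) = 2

General solution: y = 9/7 + Ce^(-7x)
Applying y(0) = 2: C = 2 - 9/7 = 5/7
Particular solution: y = 9/7 + (5/7)e^(-7x)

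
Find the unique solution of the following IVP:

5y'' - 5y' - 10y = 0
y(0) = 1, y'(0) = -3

General solution: y = C₁e^(2x) + C₂e^(-x)
Applying ICs: C₁ = -2/3, C₂ = 5/3
Particular solution: y = -(2/3)e^(2x) + (5/3)e^(-x)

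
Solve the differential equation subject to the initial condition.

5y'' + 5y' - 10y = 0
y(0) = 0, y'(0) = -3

General solution: y = C₁e^x + C₂e^(-2x)
Applying ICs: C₁ = -1, C₂ = 1
Particular solution: y = -e^x + e^(-2x)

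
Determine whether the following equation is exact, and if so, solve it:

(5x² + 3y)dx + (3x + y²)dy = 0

Verify exactness: ∂M/∂y = ∂N/∂x ✓
Find F(x,y) such that ∂F/∂x = M, ∂F/∂y = N
Solution: 5x³/3 + 3xy + y³/3 = C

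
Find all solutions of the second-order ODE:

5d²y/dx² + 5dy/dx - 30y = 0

Characteristic equation: 5r² + 5r - 30 = 0
Divide by 5: r² + r - 6 = 0
Roots: r = 2, -3 (distinct real)
General solution: y = C₁e^(2x) + C₂e^(-3x)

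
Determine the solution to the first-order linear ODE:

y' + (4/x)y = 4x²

Using integrating factor method:

General solution: y = (4/7)x^3 + Cx^(-4)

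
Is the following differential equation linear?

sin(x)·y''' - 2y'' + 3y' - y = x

Yes. Linear (y and its derivatives appear to the first power only, no products of y terms)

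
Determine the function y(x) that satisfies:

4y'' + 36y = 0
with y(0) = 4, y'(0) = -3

General solution: y = C₁cos(3x) + C₂sin(3x)
Complex roots r = ±3i
Applying ICs: C₁ = 4, C₂ = -1
Particular solution: y = 4cos(3x) - sin(3x)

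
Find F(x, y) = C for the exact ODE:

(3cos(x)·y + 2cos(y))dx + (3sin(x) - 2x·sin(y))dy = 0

Verify exactness: ∂M/∂y = ∂N/∂x ✓
Find F(x,y) such that ∂F/∂x = M, ∂F/∂y = N
Solution: 3sin(x)·y + 2x·cos(y) = C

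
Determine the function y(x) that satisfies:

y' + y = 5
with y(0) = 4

General solution: y = 5 + Ce^(-x)
Applying y(0) = 4: C = 4 - 5 = -1
Particular solution: y = 5 - e^(-x)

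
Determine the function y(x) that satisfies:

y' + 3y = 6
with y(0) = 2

General solution: y = 2 + Ce^(-3x)
Applying y(0) = 2: C = 2 - 2 = 0
Particular solution: y = 2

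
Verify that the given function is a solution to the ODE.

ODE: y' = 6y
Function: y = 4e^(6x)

Verification:
y = 4e^(6x)
y' = 24e^(6x)
6y = 24e^(6x)
y' = 6y ✓

Yes, it is a solution.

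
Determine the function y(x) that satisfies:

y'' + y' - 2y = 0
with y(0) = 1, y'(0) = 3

General solution: y = C₁e^x + C₂e^(-2x)
Applying ICs: C₁ = 5/3, C₂ = -2/3
Particular solution: y = (5/3)e^x - (2/3)e^(-2x)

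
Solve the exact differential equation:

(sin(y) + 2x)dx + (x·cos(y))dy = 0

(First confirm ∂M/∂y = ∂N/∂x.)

Verify exactness: ∂M/∂y = ∂N/∂x ✓
Find F(x,y) such that ∂F/∂x = M, ∂F/∂y = N
Solution: x·sin(y) + x² = C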